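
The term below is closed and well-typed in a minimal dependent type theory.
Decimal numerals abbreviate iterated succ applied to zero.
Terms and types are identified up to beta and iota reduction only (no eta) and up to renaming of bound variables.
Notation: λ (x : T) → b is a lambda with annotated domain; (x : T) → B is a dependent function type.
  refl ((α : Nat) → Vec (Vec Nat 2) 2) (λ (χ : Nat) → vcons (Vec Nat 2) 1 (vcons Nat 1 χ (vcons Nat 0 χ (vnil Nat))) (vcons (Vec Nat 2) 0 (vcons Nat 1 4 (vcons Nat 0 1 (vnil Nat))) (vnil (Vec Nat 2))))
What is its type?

type:
  Eq ((α : Nat) → Vec (Vec Nat 2) 2) (λ (χ : Nat) → vcons (Vec Nat 2) 1 (vcons Nat 1 χ (vcons Nat 0 χ (vnil Nat))) (vcons (Vec Nat 2) 0 (vcons Nat 1 4 (vcons Nat 0 1 (vnil Nat))) (vnil (Vec Nat 2)))) (λ (c : Nat) → vcons (Vec Nat 2) 1 (vcons Nat 1 c (vcons Nat 0 c (vnil Nat))) (vcons (Vec Nat 2) 0 (vcons Nat 1 4 (vcons Nat 0 1 (vnil Nat))) (vnil (Vec Nat 2))))


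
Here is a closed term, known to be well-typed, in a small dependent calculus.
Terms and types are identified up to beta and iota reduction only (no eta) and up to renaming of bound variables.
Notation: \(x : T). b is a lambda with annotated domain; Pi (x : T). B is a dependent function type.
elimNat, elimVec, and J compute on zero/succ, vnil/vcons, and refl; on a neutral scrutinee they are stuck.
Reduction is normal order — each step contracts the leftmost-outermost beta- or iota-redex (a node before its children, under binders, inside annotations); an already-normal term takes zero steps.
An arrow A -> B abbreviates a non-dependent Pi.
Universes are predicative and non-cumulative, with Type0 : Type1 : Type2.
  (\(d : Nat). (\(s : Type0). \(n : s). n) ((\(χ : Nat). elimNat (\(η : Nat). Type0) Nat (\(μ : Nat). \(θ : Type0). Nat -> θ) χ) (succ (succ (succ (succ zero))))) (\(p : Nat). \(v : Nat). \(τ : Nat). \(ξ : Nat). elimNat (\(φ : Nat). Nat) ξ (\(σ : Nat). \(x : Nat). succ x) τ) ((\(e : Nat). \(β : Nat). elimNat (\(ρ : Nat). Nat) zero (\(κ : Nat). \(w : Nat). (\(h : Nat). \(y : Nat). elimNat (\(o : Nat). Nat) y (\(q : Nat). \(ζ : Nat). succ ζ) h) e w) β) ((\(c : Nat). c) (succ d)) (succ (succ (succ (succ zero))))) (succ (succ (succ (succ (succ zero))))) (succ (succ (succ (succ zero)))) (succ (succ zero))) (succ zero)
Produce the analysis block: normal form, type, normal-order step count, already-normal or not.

normal form:
  succ (succ (succ (succ (succ (succ zero)))))
inferred type:
  Nat
steps to reach normal form (normal order): 20
started in normal form: no
first redex: a beta-redex


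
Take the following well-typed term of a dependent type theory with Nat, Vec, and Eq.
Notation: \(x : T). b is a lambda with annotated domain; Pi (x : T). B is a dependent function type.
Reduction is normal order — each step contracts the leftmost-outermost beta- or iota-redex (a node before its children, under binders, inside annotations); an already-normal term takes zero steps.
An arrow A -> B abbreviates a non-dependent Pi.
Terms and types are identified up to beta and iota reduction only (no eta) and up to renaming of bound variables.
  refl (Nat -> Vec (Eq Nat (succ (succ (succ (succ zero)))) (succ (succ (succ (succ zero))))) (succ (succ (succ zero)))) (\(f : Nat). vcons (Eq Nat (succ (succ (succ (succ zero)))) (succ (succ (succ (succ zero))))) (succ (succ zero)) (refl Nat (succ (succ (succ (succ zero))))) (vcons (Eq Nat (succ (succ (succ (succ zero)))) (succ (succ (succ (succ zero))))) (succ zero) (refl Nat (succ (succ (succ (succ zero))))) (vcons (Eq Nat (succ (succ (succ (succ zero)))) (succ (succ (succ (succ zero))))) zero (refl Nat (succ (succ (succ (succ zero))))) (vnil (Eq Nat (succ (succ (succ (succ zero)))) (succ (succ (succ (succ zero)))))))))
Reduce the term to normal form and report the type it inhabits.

resulting normal form:
  refl (Nat -> Vec (Eq Nat (succ (succ (succ (succ zero)))) (succ (succ (succ (succ zero))))) (succ (succ (succ zero)))) (\(f : Nat). vcons (Eq Nat (succ (succ (succ (succ zero)))) (succ (succ (succ (succ zero))))) (succ (succ zero)) (refl Nat (succ (succ (succ (succ zero))))) (vcons (Eq Nat (succ (succ (succ (succ zero)))) (succ (succ (succ (succ zero))))) (succ zero) (refl Nat (succ (succ (succ (succ zero))))) (vcons (Eq Nat (succ (succ (succ (succ zero)))) (succ (succ (succ (succ zero))))) zero (refl Nat (succ (succ (succ (succ zero))))) (vnil (Eq Nat (succ (succ (succ (succ zero)))) (succ (succ (succ (succ zero)))))))))
inferred type:
  Eq (Nat -> Vec (Eq Nat (succ (succ (succ (succ zero)))) (succ (succ (succ (succ zero))))) (succ (succ (succ zero)))) (\(f : Nat). vcons (Eq Nat (succ (succ (succ (succ zero)))) (succ (succ (succ (succ zero))))) (succ (succ zero)) (refl Nat (succ (succ (succ (succ zero))))) (vcons (Eq Nat (succ (succ (succ (succ zero)))) (succ (succ (succ (succ zero))))) (succ zero) (refl Nat (succ (succ (succ (succ zero))))) (vcons (Eq Nat (succ (succ (succ (succ zero)))) (succ (succ (succ (succ zero))))) zero (refl Nat (succ (succ (succ (succ zero))))) (vnil (Eq Nat (succ (succ (succ (succ zero)))) (succ (succ (succ (succ zero))))))))) (\(τ : Nat). vcons (Eq Nat (succ (succ (succ (succ zero)))) (succ (succ (succ (succ zero))))) (succ (succ zero)) (refl Nat (succ (succ (succ (succ zero))))) (vcons (Eq Nat (succ (succ (succ (succ zero)))) (succ (succ (succ (succ zero))))) (succ zero) (refl Nat (succ (succ (succ (succ zero))))) (vcons (Eq Nat (succ (succ (succ (succ zero)))) (succ (succ (succ (succ zero))))) zero (refl Nat (succ (succ (succ (succ zero))))) (vnil (Eq Nat (succ (succ (succ (succ zero)))) (succ (succ (succ (succ zero)))))))))


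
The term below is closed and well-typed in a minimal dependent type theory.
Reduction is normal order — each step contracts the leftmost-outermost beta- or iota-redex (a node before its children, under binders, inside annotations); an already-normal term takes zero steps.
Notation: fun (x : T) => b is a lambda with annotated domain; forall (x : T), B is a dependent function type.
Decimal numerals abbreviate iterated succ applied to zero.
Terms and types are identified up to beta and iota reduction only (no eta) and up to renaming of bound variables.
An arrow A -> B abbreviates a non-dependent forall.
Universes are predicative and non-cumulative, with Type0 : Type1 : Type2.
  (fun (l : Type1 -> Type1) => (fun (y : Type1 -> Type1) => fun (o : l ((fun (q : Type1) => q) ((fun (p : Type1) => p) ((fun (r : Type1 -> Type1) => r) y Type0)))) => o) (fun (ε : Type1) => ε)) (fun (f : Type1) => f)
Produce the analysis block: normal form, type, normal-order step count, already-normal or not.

resulting normal form:
  fun (l : Type0) => l
the term's type:
  Type0 -> Type0
normal-order step count: 7
started in normal form: no
first contracted redex: a beta-redex


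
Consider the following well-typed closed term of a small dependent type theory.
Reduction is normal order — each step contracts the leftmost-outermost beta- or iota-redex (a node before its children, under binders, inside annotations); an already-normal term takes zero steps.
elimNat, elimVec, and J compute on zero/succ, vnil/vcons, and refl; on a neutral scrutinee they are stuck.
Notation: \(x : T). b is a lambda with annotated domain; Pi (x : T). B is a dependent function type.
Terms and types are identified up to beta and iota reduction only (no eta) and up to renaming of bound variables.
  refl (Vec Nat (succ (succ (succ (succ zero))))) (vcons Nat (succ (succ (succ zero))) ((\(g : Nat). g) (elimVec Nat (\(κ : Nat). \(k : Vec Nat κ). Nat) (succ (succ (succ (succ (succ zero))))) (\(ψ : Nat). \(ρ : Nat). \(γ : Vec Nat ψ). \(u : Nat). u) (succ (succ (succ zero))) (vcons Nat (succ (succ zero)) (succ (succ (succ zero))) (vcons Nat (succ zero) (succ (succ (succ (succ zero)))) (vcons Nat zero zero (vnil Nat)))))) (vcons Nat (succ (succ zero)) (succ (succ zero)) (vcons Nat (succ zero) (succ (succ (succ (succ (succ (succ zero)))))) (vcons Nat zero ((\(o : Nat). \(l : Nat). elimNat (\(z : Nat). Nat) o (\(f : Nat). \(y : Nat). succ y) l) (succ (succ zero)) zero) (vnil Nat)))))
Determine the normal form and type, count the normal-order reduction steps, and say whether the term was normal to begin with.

resulting normal form:
  refl (Vec Nat (succ (succ (succ (succ zero))))) (vcons Nat (succ (succ (succ zero))) (succ (succ (succ (succ (succ zero))))) (vcons Nat (succ (succ zero)) (succ (succ zero)) (vcons Nat (succ zero) (succ (succ (succ (succ (succ (succ zero)))))) (vcons Nat zero (succ (succ zero)) (vnil Nat)))))
the term's type:
  Eq (Vec Nat (succ (succ (succ (succ zero))))) (vcons Nat (succ (succ (succ zero))) (succ (succ (succ (succ (succ zero))))) (vcons Nat (succ (succ zero)) (succ (succ zero)) (vcons Nat (succ zero) (succ (succ (succ (succ (succ (succ zero)))))) (vcons Nat zero (succ (succ zero)) (vnil Nat))))) (vcons Nat (succ (succ (succ zero))) (succ (succ (succ (succ (succ zero))))) (vcons Nat (succ (succ zero)) (succ (succ zero)) (vcons Nat (succ zero) (succ (succ (succ (succ (succ (succ zero)))))) (vcons Nat zero (succ (succ zero)) (vnil Nat)))))
steps to reach normal form (normal order): 20
already normal: no
first contracted redex: a beta-redex


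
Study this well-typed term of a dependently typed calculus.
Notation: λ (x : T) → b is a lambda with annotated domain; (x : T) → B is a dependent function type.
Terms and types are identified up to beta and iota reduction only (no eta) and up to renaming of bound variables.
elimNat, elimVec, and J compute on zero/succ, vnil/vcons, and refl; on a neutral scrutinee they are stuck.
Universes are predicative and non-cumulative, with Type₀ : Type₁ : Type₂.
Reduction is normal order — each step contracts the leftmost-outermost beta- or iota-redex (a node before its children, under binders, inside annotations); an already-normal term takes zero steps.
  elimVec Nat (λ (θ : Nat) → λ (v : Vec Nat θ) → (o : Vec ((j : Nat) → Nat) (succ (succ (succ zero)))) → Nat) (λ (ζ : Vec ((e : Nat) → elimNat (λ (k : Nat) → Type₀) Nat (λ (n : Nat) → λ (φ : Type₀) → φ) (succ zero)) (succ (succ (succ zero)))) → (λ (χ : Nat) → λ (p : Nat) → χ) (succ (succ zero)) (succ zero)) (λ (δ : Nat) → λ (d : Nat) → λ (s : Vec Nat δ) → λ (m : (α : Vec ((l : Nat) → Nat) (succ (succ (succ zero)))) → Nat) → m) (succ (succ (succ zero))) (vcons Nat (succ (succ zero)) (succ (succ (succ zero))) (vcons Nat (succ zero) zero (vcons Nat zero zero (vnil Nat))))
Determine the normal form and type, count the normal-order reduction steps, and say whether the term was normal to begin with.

reduced normal form:
  λ (θ : Vec ((v : Nat) → Nat) (succ (succ (succ zero)))) → succ (succ zero)
the term's type:
  (θ : Vec ((v : Nat) → Nat) (succ (succ (succ zero)))) → Nat
normal-order step count: 22
started in normal form: no
first contracted redex: an elimVec iota-redex


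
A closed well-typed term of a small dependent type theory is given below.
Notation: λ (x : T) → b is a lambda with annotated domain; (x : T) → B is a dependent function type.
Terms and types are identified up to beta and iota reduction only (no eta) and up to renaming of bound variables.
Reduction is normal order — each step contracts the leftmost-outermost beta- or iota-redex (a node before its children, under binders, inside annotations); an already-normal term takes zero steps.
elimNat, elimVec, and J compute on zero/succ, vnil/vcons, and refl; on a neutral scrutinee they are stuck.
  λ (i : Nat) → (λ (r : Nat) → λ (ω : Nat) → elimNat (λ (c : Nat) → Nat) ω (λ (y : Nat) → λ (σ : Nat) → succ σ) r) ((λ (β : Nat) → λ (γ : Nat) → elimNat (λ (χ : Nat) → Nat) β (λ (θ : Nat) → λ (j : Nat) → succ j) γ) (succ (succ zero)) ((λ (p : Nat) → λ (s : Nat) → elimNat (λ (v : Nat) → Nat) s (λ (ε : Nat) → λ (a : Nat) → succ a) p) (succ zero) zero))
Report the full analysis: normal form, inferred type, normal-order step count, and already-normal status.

resulting normal form:
  λ (i : Nat) → λ (r : Nat) → succ (succ (succ r))
inferred type:
  (i : Nat) → (r : Nat) → Nat
steps to reach normal form (normal order): 23
started in normal form: no
first redex: a beta-redex


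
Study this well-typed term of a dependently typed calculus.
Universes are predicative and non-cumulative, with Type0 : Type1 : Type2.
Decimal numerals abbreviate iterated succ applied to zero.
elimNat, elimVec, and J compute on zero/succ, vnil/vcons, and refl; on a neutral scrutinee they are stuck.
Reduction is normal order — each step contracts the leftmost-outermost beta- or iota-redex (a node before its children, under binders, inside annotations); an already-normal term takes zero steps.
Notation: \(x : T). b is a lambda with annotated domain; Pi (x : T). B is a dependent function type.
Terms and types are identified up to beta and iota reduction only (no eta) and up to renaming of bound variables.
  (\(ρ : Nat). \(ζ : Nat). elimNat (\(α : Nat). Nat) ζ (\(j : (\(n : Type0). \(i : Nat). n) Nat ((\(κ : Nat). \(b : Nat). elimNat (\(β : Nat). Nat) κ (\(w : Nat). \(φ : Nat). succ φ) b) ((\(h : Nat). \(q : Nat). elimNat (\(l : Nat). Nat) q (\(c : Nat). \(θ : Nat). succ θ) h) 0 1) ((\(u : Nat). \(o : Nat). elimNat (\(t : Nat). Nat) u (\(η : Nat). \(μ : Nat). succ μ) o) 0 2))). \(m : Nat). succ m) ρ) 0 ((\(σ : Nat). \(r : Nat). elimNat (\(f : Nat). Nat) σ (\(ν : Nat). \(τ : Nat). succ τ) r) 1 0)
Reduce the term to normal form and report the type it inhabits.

reduced normal form:
  1
type:
  Nat
observation: the leftmost-outermost redex is a beta-redex, and normalization takes 6 steps.


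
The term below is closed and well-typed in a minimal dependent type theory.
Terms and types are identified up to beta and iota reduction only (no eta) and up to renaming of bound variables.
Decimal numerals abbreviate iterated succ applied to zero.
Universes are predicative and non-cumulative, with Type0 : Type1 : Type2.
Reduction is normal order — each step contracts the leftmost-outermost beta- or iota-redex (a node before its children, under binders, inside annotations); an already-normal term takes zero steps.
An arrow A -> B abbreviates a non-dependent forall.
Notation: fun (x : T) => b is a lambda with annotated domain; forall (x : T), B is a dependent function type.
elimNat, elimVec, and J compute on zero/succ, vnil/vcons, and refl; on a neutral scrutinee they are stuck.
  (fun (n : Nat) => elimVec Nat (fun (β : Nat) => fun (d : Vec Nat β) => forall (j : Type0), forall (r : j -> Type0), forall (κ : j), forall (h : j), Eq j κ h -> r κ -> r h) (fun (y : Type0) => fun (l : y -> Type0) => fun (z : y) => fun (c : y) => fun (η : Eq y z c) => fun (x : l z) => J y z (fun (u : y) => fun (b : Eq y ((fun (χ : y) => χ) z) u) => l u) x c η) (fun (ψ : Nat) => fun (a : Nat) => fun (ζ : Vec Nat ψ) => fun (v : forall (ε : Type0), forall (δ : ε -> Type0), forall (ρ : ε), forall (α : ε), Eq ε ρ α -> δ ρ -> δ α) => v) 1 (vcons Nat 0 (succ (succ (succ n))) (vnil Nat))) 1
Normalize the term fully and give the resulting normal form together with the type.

reduced normal form:
  fun (n : Type0) => fun (β : n -> Type0) => fun (d : n) => fun (j : n) => fun (r : Eq n d j) => fun (κ : β d) => J n d (fun (h : n) => fun (y : Eq n d h) => β h) κ j r
the term's type:
  forall (n : Type0), forall (β : n -> Type0), forall (d : n), forall (j : n), Eq n d j -> β d -> β j


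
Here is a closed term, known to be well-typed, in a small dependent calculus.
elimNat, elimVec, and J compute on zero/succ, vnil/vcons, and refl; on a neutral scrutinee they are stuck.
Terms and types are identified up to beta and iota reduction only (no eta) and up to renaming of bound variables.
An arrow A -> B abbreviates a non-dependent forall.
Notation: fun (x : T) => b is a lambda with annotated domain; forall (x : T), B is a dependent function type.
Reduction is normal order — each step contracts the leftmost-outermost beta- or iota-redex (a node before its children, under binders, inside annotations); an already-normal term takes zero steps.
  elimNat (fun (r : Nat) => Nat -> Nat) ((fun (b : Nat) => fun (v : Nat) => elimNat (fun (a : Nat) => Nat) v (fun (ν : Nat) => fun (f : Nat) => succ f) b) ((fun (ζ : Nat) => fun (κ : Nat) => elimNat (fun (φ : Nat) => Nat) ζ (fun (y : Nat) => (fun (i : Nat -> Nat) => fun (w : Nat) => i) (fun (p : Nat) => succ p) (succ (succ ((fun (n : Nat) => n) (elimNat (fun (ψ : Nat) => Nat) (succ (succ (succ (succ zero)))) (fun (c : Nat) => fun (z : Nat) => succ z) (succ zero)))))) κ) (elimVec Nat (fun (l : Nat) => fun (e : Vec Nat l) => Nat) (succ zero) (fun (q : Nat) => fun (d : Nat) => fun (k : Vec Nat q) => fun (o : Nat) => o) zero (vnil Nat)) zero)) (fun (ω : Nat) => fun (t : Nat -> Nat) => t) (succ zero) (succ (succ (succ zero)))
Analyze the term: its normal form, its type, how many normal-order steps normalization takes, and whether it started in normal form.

normal form:
  succ (succ (succ (succ zero)))
type:
  Nat
reduction steps (normal order): 14
term was already normal: no
first contracted redex: an elimNat iota-redex


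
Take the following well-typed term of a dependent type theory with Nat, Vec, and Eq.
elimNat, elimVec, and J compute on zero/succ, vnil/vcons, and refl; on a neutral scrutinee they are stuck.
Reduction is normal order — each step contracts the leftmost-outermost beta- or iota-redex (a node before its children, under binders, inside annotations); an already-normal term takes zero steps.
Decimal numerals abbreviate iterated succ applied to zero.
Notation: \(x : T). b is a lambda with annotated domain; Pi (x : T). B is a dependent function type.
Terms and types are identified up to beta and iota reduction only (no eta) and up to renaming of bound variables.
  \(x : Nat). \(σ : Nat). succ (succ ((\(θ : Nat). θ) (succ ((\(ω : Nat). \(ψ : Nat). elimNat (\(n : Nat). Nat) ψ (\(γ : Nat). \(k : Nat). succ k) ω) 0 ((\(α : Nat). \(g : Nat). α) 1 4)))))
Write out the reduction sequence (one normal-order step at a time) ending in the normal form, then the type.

reduction (normal order):
  \(x : Nat). \(σ : Nat). succ (succ ((\(θ : Nat). θ) (succ ((\(ω : Nat). \(ψ : Nat). elimNat (\(n : Nat). Nat) ψ (\(γ : Nat). \(k : Nat). succ k) ω) 0 ((\(α : Nat). \(g : Nat). α) 1 4)))))
  ~> \(x : Nat). \(σ : Nat). succ (succ (succ ((\(θ : Nat). \(ω : Nat). elimNat (\(ψ : Nat). Nat) ω (\(n : Nat). \(γ : Nat). succ γ) θ) 0 ((\(k : Nat). \(α : Nat). k) 1 4))))
  ~> \(x : Nat). \(σ : Nat). succ (succ (succ ((\(θ : Nat). elimNat (\(ω : Nat). Nat) θ (\(ψ : Nat). \(n : Nat). succ n) 0) ((\(γ : Nat). \(k : Nat). γ) 1 4))))
  ~> \(x : Nat). \(σ : Nat). succ (succ (succ (elimNat (\(θ : Nat). Nat) ((\(ω : Nat). \(ψ : Nat). ω) 1 4) (\(n : Nat). \(γ : Nat). succ γ) 0)))
  ~> \(x : Nat). \(σ : Nat). succ (succ (succ ((\(θ : Nat). \(ω : Nat). θ) 1 4)))
  ~> \(x : Nat). \(σ : Nat). succ (succ (succ ((\(θ : Nat). 1) 4)))
  ~> \(x : Nat). \(σ : Nat). 4
inferred type:
  Pi (x : Nat). Pi (σ : Nat). Nat


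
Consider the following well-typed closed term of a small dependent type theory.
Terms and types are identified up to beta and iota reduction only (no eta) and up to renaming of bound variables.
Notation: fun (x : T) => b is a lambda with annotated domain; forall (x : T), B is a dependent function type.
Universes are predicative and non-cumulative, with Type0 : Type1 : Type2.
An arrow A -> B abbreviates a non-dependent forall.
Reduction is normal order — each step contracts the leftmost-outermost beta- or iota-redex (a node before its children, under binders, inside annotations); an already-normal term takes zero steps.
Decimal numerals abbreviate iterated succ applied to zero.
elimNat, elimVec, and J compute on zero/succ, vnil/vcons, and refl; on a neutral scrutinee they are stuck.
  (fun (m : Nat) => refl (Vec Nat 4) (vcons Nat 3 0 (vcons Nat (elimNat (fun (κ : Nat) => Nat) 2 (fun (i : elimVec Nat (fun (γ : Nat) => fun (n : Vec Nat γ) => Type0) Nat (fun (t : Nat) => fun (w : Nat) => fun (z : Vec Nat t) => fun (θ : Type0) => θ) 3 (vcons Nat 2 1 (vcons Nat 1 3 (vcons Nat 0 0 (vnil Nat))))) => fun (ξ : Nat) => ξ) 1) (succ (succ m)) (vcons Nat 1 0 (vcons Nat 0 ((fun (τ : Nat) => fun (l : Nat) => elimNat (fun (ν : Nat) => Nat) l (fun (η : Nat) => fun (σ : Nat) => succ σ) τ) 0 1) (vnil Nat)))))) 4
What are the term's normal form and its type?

resulting normal form:
  refl (Vec Nat 4) (vcons Nat 3 0 (vcons Nat 2 6 (vcons Nat 1 0 (vcons Nat 0 1 (vnil Nat)))))
inferred type:
  Eq (Vec Nat 4) (vcons Nat 3 0 (vcons Nat 2 6 (vcons Nat 1 0 (vcons Nat 0 1 (vnil Nat))))) (vcons Nat 3 0 (vcons Nat 2 6 (vcons Nat 1 0 (vcons Nat 0 1 (vnil Nat)))))
observation: the first redex contracted is a beta-redex; the normal form is reached in 8 normal-order steps.


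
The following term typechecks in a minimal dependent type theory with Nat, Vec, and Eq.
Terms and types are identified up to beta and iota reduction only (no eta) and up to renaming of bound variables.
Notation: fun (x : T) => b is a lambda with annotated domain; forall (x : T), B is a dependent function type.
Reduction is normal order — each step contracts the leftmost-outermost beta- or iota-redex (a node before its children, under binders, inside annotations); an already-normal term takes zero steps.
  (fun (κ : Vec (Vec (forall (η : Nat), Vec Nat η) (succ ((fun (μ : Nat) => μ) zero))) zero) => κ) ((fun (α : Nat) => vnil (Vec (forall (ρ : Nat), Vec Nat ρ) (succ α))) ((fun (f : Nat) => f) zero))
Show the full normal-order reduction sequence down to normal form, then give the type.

normal-order reduction:
  (fun (κ : Vec (Vec (forall (η : Nat), Vec Nat η) (succ ((fun (μ : Nat) => μ) zero))) zero) => κ) ((fun (α : Nat) => vnil (Vec (forall (ρ : Nat), Vec Nat ρ) (succ α))) ((fun (f : Nat) => f) zero))
  ~> (fun (κ : Nat) => vnil (Vec (forall (η : Nat), Vec Nat η) (succ κ))) ((fun (μ : Nat) => μ) zero)
  ~> vnil (Vec (forall (κ : Nat), Vec Nat κ) (succ ((fun (η : Nat) => η) zero)))
  ~> vnil (Vec (forall (κ : Nat), Vec Nat κ) (succ zero))
inferred type:
  Vec (Vec (forall (κ : Nat), Vec Nat κ) (succ zero)) zero


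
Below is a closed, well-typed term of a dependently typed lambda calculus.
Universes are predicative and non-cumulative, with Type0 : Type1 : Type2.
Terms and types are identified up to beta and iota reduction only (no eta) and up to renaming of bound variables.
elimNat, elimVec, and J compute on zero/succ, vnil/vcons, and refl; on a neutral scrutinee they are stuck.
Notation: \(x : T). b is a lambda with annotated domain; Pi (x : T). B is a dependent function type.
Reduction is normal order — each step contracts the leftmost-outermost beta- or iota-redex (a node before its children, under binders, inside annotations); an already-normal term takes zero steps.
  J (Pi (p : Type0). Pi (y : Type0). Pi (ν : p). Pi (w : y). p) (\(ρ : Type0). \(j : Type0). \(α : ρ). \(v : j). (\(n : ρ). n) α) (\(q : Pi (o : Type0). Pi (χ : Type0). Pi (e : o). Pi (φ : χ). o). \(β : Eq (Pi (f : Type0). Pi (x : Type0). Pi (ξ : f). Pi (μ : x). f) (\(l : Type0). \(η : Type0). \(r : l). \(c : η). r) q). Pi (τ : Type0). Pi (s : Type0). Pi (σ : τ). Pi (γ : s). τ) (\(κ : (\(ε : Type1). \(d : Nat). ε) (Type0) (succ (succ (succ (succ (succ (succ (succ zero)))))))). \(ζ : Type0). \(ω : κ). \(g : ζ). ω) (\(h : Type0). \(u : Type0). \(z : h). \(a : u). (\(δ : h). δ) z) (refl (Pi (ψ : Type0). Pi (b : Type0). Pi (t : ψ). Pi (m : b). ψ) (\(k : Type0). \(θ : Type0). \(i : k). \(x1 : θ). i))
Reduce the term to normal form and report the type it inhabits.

reduced normal form:
  \(p : Type0). \(y : Type0). \(ν : p). \(w : y). ν
inferred type:
  Pi (p : Type0). Pi (y : Type0). Pi (ν : p). Pi (w : y). p
observation: contracting a J iota-redex first, the term normalizes in 3 steps.


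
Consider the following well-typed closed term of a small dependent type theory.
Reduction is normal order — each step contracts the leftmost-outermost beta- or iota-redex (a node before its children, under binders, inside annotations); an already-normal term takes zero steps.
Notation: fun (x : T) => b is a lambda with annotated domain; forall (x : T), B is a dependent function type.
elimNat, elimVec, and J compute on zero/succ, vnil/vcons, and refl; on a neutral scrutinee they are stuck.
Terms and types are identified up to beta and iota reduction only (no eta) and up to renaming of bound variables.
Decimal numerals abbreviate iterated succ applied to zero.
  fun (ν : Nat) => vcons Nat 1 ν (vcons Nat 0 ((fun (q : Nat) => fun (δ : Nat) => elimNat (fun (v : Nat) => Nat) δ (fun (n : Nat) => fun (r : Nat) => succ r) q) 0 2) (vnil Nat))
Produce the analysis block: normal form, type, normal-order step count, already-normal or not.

resulting normal form:
  fun (ν : Nat) => vcons Nat 1 ν (vcons Nat 0 2 (vnil Nat))
type:
  forall (ν : Nat), Vec Nat 2
reduction steps (normal order): 3
started in normal form: no
first contracted redex: a beta-redex


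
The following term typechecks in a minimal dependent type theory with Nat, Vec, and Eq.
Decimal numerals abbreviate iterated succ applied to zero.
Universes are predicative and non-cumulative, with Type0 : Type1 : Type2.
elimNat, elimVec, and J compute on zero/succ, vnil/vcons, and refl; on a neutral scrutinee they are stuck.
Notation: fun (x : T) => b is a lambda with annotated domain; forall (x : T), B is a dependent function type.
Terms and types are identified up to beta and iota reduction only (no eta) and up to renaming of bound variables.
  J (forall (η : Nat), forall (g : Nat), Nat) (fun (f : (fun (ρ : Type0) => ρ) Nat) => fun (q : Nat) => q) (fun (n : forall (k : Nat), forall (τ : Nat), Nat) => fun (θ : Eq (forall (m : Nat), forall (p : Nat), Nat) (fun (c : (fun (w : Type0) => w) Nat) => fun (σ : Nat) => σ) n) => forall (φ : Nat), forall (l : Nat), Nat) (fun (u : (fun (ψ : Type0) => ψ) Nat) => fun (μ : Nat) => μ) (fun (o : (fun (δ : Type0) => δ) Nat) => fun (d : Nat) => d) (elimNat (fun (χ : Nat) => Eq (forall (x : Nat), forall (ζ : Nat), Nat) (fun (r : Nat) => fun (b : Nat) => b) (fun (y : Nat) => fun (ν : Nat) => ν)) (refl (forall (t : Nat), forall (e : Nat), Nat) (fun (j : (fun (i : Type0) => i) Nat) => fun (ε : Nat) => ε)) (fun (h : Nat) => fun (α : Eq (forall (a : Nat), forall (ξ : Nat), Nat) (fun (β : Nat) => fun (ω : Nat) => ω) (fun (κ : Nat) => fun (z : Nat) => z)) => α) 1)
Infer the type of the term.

type:
  forall (η : Nat), forall (g : Nat), Nat


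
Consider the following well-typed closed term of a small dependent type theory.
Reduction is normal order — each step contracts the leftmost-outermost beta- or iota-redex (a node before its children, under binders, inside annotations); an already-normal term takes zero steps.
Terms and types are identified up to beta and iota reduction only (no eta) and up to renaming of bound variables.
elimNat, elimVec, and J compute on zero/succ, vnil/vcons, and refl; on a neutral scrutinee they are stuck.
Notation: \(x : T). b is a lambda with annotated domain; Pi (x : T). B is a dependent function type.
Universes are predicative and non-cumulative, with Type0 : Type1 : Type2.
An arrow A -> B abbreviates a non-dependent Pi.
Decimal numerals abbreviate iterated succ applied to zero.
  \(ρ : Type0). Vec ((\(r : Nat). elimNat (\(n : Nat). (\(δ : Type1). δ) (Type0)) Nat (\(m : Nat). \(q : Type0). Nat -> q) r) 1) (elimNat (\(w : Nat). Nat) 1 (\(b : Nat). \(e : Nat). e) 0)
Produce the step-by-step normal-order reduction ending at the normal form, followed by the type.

reduction (normal order):
  \(ρ : Type0). Vec ((\(r : Nat). elimNat (\(n : Nat). (\(δ : Type1). δ) (Type0)) Nat (\(m : Nat). \(q : Type0). Nat -> q) r) 1) (elimNat (\(w : Nat). Nat) 1 (\(b : Nat). \(e : Nat). e) 0)
  ~> \(ρ : Type0). Vec (elimNat (\(r : Nat). (\(n : Type1). n) (Type0)) Nat (\(δ : Nat). \(m : Type0). Nat -> m) 1) (elimNat (\(q : Nat). Nat) 1 (\(w : Nat). \(b : Nat). b) 0)
  ~> \(ρ : Type0). Vec ((\(r : Nat). \(n : Type0). Nat -> n) 0 (elimNat (\(δ : Nat). (\(m : Type1). m) (Type0)) Nat (\(q : Nat). \(w : Type0). Nat -> w) 0)) (elimNat (\(b : Nat). Nat) 1 (\(e : Nat). \(ε : Nat). ε) 0)
  ~> \(ρ : Type0). Vec ((\(r : Type0). Nat -> r) (elimNat (\(n : Nat). (\(δ : Type1). δ) (Type0)) Nat (\(m : Nat). \(q : Type0). Nat -> q) 0)) (elimNat (\(w : Nat). Nat) 1 (\(b : Nat). \(e : Nat). e) 0)
  ~> \(ρ : Type0). Vec (Nat -> elimNat (\(r : Nat). (\(n : Type1). n) (Type0)) Nat (\(δ : Nat). \(m : Type0). Nat -> m) 0) (elimNat (\(q : Nat). Nat) 1 (\(w : Nat). \(b : Nat). b) 0)
  ~> \(ρ : Type0). Vec (Nat -> Nat) (elimNat (\(r : Nat). Nat) 1 (\(n : Nat). \(δ : Nat). δ) 0)
  ~> \(ρ : Type0). Vec (Nat -> Nat) 1
the term's type:
  Type0 -> Type0


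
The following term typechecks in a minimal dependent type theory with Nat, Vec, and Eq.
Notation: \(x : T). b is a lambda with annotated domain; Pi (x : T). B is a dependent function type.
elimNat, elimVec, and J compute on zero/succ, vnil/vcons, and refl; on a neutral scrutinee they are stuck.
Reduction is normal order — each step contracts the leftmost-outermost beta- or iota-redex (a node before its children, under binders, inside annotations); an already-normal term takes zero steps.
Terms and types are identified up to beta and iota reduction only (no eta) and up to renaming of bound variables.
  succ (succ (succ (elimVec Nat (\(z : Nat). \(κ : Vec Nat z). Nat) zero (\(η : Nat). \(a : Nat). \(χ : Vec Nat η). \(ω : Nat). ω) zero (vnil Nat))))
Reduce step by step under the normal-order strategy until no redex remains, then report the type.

reduction (normal order):
  succ (succ (succ (elimVec Nat (\(z : Nat). \(κ : Vec Nat z). Nat) zero (\(η : Nat). \(a : Nat). \(χ : Vec Nat η). \(ω : Nat). ω) zero (vnil Nat))))
  ~> succ (succ (succ zero))
inferred type:
  Nat


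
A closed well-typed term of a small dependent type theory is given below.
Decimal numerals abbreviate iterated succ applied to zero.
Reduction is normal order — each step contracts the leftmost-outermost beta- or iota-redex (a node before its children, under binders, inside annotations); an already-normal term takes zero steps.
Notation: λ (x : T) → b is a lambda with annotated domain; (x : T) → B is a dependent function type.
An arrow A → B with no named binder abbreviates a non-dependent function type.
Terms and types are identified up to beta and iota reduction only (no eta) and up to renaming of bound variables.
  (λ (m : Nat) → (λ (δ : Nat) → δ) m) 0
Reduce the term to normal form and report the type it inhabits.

reduced normal form:
  0
type:
  Nat


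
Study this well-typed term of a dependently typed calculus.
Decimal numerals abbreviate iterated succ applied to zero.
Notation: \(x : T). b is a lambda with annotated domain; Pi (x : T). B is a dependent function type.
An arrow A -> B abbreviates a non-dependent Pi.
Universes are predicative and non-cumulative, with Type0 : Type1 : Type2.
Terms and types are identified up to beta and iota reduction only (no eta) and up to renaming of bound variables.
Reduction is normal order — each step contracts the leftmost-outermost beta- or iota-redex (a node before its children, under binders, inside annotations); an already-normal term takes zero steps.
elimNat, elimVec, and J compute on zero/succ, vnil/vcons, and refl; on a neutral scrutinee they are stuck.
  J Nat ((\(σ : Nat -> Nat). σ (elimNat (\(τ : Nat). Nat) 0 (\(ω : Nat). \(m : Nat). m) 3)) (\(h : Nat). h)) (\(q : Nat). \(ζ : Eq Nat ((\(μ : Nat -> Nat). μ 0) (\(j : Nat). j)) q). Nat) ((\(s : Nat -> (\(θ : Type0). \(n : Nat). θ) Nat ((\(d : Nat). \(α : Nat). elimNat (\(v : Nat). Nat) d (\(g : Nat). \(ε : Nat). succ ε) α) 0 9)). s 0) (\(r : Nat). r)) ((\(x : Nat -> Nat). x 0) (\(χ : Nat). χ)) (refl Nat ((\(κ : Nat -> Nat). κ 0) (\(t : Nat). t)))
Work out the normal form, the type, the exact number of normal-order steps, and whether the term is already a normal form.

resulting normal form:
  0
inferred type:
  Nat
reduction steps (normal order): 3
already normal: no
first redex: a J iota-redex


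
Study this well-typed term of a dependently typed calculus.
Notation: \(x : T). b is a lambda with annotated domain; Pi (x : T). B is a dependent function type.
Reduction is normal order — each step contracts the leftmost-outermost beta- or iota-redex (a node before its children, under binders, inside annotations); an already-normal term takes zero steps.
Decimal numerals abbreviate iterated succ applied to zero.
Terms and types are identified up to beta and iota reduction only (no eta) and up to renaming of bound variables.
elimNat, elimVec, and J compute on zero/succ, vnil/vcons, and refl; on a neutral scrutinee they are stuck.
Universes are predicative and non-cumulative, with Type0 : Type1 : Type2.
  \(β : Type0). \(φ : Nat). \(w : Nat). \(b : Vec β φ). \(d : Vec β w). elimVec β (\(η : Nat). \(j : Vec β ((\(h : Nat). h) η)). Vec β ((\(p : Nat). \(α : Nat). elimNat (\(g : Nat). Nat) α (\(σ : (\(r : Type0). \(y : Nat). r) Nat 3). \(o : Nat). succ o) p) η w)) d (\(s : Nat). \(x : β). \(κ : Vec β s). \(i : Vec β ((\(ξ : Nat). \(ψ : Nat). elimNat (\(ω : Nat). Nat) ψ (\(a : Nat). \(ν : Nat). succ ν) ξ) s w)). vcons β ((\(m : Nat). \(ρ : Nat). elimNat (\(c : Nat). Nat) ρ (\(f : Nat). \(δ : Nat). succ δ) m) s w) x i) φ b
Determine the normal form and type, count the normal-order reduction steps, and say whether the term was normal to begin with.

normal form:
  \(β : Type0). \(φ : Nat). \(w : Nat). \(b : Vec β φ). \(d : Vec β w). elimVec β (\(η : Nat). \(j : Vec β η). Vec β (elimNat (\(h : Nat). Nat) w (\(p : Nat). \(α : Nat). succ α) η)) d (\(g : Nat). \(σ : β). \(r : Vec β g). \(y : Vec β (elimNat (\(o : Nat). Nat) w (\(s : Nat). \(x : Nat). succ x) g)). vcons β (elimNat (\(κ : Nat). Nat) w (\(i : Nat). \(ξ : Nat). succ ξ) g) σ y) φ b
inferred type:
  Pi (β : Type0). Pi (φ : Nat). Pi (w : Nat). Pi (b : Vec β φ). Pi (d : Vec β w). Vec β (elimNat (\(η : Nat). Nat) w (\(j : Nat). \(h : Nat). succ h) φ)
steps to reach normal form (normal order): 9
started in normal form: no
first redex: a beta-redex


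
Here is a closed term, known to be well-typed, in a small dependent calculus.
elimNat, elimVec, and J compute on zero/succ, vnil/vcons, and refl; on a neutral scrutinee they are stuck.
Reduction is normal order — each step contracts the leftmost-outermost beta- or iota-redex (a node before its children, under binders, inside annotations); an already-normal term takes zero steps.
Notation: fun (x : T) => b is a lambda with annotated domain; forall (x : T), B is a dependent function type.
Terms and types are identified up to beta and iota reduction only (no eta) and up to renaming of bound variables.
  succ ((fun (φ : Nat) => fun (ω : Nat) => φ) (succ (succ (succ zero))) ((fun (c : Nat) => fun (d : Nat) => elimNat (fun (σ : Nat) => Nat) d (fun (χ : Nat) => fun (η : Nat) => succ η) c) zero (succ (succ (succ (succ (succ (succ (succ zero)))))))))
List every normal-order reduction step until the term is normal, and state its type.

normal-order reduction sequence:
  succ ((fun (φ : Nat) => fun (ω : Nat) => φ) (succ (succ (succ zero))) ((fun (c : Nat) => fun (d : Nat) => elimNat (fun (σ : Nat) => Nat) d (fun (χ : Nat) => fun (η : Nat) => succ η) c) zero (succ (succ (succ (succ (succ (succ (succ zero)))))))))
  ~> succ ((fun (φ : Nat) => succ (succ (succ zero))) ((fun (ω : Nat) => fun (c : Nat) => elimNat (fun (d : Nat) => Nat) c (fun (σ : Nat) => fun (χ : Nat) => succ χ) ω) zero (succ (succ (succ (succ (succ (succ (succ zero)))))))))
  ~> succ (succ (succ (succ zero)))
inferred type:
  Nat


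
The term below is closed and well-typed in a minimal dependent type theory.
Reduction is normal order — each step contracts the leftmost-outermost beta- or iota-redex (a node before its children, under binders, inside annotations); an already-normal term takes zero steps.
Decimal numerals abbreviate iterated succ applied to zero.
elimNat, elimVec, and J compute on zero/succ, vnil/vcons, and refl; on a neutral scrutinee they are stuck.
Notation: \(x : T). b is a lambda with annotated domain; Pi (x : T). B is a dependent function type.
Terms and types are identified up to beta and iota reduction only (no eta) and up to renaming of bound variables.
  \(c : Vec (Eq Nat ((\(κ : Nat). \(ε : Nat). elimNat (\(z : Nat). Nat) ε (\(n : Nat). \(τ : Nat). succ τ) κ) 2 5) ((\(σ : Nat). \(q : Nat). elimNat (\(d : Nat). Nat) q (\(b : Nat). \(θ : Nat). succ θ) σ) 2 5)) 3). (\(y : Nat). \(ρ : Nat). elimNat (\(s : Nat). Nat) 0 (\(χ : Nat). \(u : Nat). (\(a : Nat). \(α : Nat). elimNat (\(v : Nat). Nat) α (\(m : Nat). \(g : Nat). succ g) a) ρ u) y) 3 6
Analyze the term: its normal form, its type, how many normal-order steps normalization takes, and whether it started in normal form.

reduced normal form:
  \(c : Vec (Eq Nat 7 7) 3). 18
inferred type:
  Pi (c : Vec (Eq Nat 7 7) 3). Nat
steps to reach normal form (normal order): 93
started in normal form: no
first contracted redex: a beta-redex


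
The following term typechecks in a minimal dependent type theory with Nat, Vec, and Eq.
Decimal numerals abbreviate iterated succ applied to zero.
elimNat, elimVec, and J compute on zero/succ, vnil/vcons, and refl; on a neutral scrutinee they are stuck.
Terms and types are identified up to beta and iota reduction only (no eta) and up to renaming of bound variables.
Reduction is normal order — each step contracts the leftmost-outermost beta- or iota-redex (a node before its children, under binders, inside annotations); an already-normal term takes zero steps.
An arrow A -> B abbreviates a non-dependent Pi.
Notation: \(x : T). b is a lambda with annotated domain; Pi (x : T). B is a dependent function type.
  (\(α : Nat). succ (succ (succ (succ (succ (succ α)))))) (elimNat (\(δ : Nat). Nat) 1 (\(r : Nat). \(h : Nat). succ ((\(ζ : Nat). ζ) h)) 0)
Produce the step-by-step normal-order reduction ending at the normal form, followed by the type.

normal-order reduction sequence:
  (\(α : Nat). succ (succ (succ (succ (succ (succ α)))))) (elimNat (\(δ : Nat). Nat) 1 (\(r : Nat). \(h : Nat). succ ((\(ζ : Nat). ζ) h)) 0)
  ~> succ (succ (succ (succ (succ (succ (elimNat (\(α : Nat). Nat) 1 (\(δ : Nat). \(r : Nat). succ ((\(h : Nat). h) r)) 0))))))
  ~> 7
inferred type:
  Nat


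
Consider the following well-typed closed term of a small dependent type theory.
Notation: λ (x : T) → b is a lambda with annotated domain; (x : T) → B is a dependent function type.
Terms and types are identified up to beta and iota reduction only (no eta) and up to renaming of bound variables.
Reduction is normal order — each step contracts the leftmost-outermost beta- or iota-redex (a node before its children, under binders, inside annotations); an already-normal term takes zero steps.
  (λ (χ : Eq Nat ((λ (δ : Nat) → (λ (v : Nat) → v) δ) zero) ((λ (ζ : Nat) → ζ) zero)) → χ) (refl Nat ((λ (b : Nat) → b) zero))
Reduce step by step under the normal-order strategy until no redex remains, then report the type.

normal-order reduction sequence:
  (λ (χ : Eq Nat ((λ (δ : Nat) → (λ (v : Nat) → v) δ) zero) ((λ (ζ : Nat) → ζ) zero)) → χ) (refl Nat ((λ (b : Nat) → b) zero))
  ~> refl Nat ((λ (χ : Nat) → χ) zero)
  ~> refl Nat zero
inferred type:
  Eq Nat zero zero


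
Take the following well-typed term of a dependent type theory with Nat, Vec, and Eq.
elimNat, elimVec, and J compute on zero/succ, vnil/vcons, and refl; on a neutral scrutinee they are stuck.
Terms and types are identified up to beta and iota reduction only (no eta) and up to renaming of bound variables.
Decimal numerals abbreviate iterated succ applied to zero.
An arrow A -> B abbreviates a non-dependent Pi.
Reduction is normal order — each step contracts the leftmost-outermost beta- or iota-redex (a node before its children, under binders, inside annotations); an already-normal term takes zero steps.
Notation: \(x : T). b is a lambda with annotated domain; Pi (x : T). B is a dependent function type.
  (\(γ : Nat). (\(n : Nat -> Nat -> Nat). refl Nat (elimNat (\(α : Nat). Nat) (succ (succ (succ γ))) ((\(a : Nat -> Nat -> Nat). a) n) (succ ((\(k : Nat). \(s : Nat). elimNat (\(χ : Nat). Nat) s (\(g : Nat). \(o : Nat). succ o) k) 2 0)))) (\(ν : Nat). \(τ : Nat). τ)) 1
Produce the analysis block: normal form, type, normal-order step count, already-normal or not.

resulting normal form:
  refl Nat 4
inferred type:
  Eq Nat 4 4
steps to reach normal form (normal order): 23
already normal: no
first redex: a beta-redex
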